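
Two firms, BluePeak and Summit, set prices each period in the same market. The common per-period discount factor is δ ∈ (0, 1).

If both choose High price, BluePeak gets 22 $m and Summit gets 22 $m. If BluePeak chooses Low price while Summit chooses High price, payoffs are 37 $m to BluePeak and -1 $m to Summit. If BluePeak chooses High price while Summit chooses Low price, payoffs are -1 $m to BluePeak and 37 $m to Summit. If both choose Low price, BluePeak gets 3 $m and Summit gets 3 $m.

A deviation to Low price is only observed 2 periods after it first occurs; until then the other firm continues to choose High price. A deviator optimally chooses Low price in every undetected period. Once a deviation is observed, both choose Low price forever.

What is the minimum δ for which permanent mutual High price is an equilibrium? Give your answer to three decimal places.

Deviating for the 2 undetected periods gains 37−22 = 15 per period over cooperation, then loses 22−3 = 19 per period forever once punishment starts.
Gain: 15(1 + δ + … + δ^1); loss: 19·δ^2/(1−δ).
No profitable deviation ⇔ 15(1−δ^2) ≤ 19·δ^2, i.e. δ^2 ≥ 15/(15+19) = 15/34.
Hence δ ≥ (15/34)^(1/2) ≈ 0.664.

0.664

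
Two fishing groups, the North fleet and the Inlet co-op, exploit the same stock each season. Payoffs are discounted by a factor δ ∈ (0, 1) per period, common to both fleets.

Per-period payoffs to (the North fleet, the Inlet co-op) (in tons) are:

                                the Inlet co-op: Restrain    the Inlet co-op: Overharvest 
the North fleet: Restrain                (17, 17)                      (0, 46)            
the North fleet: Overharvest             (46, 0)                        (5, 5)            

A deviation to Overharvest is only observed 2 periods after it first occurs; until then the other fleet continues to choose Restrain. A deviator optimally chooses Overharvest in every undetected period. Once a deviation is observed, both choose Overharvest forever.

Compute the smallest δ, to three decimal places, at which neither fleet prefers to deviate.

A deviator earns 46 for 2 periods, then 5 forever; cooperating earns 17 forever. Multiplying the IC by (1−δ):
17 ≥ 46(1−δ^2) + 5δ^2, so 41·δ^2 ≥ 29 and δ^2 ≥ 29/41.
δ ≥ (29/41)^(1/2) ≈ 0.841.

0.841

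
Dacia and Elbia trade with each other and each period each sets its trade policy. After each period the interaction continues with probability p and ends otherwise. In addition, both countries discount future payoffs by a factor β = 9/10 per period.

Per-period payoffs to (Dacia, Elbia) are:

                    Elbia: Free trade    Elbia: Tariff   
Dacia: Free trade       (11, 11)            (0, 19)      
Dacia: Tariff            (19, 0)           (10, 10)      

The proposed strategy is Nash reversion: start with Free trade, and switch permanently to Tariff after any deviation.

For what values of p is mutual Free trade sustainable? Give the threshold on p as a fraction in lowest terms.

Expected continuation weight on next period's payoff is β·p = 9/10·p, which plays the role of the discount factor.
Cooperation requires 9/10·p ≥ (19−11)/(19−10) = 8/9, hence p ≥ 80/81.

80/81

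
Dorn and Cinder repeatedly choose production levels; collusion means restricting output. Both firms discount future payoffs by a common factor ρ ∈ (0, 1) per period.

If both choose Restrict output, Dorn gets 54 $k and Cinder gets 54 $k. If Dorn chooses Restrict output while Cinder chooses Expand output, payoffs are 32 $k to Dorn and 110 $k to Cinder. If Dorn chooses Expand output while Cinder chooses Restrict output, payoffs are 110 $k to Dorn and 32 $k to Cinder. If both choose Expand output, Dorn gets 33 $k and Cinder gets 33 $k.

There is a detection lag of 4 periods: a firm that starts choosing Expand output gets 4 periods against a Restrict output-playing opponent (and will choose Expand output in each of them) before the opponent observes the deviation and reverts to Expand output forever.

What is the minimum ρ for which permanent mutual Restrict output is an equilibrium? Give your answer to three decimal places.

0.923

The best deviation is to choose Expand output for all 4 undetected periods, earning 110 each, then 33 forever once detected.
Deviation value: 110(1−ρ^4)/(1−ρ) + 33ρ^4/(1−ρ); cooperation value: 54/(1−ρ).
IC: 54 ≥ 110(1−ρ^4) + 33ρ^4 = 110 − 77ρ^4.
So ρ^4 ≥ 56/77 = 8/11, giving ρ ≥ (8/11)^(1/4) ≈ 0.923.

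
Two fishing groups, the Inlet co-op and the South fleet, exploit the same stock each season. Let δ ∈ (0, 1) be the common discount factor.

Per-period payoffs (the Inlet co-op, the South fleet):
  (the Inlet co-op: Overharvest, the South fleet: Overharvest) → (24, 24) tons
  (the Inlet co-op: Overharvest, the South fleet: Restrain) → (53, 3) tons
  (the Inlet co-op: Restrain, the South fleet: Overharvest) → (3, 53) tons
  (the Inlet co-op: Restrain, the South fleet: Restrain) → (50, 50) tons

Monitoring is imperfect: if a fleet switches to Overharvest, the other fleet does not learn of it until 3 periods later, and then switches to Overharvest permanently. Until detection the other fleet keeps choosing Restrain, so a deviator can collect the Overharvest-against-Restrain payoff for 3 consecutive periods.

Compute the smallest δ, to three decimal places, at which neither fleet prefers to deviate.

The best deviation is to choose Overharvest for all 3 undetected periods, earning 53 each, then 24 forever once detected.
Deviation value: 53(1−δ^3)/(1−δ) + 24δ^3/(1−δ); cooperation value: 50/(1−δ).
IC: 50 ≥ 53(1−δ^3) + 24δ^3 = 53 − 29δ^3.
So δ^3 ≥ 3/29, giving δ ≥ (3/29)^(1/3) ≈ 0.469.

0.469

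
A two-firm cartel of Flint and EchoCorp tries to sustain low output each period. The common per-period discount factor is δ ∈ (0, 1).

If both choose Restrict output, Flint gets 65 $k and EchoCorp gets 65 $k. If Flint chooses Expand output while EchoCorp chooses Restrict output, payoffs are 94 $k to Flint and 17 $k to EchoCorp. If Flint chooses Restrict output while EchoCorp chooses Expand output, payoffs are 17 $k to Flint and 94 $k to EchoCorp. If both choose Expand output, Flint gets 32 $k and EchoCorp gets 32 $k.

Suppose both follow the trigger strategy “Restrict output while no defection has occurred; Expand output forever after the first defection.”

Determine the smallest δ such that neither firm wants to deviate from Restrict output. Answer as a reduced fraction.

65/(1−δ) ≥ 94 + 32δ/(1−δ)
65 ≥ 94 − 62δ
δ ≥ 29/62.

29/62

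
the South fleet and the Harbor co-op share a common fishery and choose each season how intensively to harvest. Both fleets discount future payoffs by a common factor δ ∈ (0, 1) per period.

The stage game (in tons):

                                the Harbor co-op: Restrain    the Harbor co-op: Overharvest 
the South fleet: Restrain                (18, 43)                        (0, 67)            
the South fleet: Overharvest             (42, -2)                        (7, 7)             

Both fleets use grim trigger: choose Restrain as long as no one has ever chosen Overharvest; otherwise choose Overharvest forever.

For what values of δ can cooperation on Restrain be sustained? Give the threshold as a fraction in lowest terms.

24/35

the South fleet's threshold: (42−18)/(42−7) = 24/35.
the Harbor co-op's threshold: (67−43)/(67−7) = 2/5.
24/35 > 2/5, so the South fleet binds and δ* = 24/35.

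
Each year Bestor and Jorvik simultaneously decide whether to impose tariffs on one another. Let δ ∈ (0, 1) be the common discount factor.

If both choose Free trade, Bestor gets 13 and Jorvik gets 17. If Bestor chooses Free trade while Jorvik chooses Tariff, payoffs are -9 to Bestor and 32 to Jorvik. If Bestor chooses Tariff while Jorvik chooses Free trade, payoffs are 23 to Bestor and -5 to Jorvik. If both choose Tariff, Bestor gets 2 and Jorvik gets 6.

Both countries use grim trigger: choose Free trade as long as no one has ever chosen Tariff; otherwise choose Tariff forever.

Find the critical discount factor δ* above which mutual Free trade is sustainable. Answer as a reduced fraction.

Bestor's threshold: (23−13)/(23−2) = 10/21.
Jorvik's threshold: (32−17)/(32−6) = 15/26.
10/21 < 15/26, so Jorvik binds and δ* = 15/26.

15/26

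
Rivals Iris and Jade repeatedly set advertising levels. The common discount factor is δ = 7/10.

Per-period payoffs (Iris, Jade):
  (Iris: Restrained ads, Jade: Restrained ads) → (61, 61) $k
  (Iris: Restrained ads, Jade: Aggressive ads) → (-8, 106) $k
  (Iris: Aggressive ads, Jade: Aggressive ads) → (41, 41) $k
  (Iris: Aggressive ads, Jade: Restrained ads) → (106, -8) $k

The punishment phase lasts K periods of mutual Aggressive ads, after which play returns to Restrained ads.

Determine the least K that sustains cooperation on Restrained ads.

Need Σ_{k=1}^{K} δ^k ≥ (106−61)/(61−41) = 2.2500 at δ = 7/10.
At K = 9 the sum is 2.2392 < 2.2500; at K = 10 it is 2.2674 ≥ 2.2500.
So the minimum punishment length is K = 10.

10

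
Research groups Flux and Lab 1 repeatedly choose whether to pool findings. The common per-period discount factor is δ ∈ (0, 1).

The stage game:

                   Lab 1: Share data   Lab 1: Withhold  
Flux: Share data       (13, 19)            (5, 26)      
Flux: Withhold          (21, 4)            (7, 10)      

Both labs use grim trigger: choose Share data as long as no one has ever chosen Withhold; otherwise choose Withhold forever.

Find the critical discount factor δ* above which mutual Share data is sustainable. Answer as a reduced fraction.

4/7

Flux's threshold: (21−13)/(21−7) = 4/7.
Lab 1's threshold: (26−19)/(26−10) = 7/16.
4/7 > 7/16, so Flux binds and δ* = 4/7.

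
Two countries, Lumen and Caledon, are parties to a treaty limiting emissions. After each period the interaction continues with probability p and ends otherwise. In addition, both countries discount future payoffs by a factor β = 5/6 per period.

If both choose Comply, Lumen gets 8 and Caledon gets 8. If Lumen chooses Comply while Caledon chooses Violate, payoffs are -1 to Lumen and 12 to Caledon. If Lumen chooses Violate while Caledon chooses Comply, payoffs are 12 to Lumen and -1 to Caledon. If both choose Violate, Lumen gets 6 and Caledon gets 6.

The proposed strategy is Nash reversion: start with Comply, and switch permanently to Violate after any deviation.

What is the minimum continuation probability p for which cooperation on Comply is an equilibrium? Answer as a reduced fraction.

Expected continuation weight on next period's payoff is β·p = 5/6·p, which plays the role of the discount factor.
Cooperation requires 5/6·p ≥ (12−8)/(12−6) = 2/3, hence p ≥ 4/5.

4/5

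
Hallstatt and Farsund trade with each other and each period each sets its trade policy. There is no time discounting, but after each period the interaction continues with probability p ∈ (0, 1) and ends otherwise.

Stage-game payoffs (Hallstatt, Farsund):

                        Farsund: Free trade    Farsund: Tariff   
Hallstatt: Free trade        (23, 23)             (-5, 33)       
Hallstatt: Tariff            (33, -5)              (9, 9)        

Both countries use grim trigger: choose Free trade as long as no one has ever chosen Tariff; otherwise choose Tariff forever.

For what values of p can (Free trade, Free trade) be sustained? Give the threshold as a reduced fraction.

With no time discounting, the continuation probability p plays the role of the discount factor.
Grim-trigger IC: 23/(1−p) ≥ 33 + 9p/(1−p) ⇒ p ≥ (33−23)/(33−9) = 5/12.

5/12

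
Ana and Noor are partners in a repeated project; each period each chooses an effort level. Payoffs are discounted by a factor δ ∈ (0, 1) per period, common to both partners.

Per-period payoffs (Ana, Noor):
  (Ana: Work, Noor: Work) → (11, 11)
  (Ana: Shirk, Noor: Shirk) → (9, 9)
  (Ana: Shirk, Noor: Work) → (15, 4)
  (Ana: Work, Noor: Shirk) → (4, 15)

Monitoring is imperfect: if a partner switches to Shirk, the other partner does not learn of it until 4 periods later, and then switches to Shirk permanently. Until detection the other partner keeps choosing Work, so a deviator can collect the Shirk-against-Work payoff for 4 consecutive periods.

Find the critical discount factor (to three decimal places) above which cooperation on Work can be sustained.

A deviator earns 15 for 4 periods, then 9 forever; cooperating earns 11 forever. Multiplying the IC by (1−δ):
11 ≥ 15(1−δ^4) + 9δ^4, so 6·δ^4 ≥ 4 and δ^4 ≥ 2/3.
δ ≥ (2/3)^(1/4) ≈ 0.904.

0.904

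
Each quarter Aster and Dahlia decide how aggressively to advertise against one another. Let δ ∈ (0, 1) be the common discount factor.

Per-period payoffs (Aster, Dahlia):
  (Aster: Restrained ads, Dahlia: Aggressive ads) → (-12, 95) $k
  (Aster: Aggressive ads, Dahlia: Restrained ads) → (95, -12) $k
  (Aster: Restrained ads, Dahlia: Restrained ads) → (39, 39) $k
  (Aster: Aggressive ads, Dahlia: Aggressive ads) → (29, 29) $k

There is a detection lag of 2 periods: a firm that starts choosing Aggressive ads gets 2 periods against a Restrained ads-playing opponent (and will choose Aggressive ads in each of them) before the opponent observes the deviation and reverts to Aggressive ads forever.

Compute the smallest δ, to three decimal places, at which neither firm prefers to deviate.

0.921

A deviator earns 95 for 2 periods, then 29 forever; cooperating earns 39 forever. Multiplying the IC by (1−δ):
39 ≥ 95(1−δ^2) + 29δ^2, so 66·δ^2 ≥ 56 and δ^2 ≥ 28/33.
δ ≥ (28/33)^(1/2) ≈ 0.921.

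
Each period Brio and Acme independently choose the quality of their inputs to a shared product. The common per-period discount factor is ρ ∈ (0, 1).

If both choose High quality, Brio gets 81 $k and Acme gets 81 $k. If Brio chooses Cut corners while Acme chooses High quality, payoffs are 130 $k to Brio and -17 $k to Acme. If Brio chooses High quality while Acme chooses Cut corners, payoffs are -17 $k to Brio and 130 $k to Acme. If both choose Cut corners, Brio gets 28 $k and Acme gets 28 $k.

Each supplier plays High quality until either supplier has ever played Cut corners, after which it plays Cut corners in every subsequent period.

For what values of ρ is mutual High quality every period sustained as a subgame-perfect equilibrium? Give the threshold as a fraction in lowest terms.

49/102

Cooperation forever yields 81 each period: 81/(1−ρ).
Deviating yields 130 once, then 28 forever: 130 + 28ρ/(1−ρ).
No profitable deviation requires 81/(1−ρ) ≥ 130 + 28ρ/(1−ρ).
Multiplying by (1−ρ): 81 ≥ 130(1−ρ) + 28ρ = 130 − 102ρ.
So 102ρ ≥ 49, i.e. ρ ≥ 49/102.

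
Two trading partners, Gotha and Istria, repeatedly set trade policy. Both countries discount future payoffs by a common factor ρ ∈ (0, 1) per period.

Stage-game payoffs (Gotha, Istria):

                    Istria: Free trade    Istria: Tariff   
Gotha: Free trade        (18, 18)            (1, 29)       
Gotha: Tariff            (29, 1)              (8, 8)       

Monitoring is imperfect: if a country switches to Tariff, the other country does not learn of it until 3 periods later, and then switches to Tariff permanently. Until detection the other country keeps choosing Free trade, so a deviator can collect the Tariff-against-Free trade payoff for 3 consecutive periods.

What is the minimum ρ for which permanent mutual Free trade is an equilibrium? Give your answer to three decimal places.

0.806

A deviator earns 29 for 3 periods, then 8 forever; cooperating earns 18 forever. Multiplying the IC by (1−ρ):
18 ≥ 29(1−ρ^3) + 8ρ^3, so 21·ρ^3 ≥ 11 and ρ^3 ≥ 11/21.
ρ ≥ (11/21)^(1/3) ≈ 0.806.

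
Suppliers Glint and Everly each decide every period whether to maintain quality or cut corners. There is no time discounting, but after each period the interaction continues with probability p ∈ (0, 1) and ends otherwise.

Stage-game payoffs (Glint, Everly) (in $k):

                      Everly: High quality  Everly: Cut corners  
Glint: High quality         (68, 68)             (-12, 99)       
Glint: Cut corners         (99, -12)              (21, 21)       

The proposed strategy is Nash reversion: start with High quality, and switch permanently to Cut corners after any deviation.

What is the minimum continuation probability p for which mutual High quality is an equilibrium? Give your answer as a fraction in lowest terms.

With no time discounting, the continuation probability p plays the role of the discount factor.
Grim-trigger IC: 68/(1−p) ≥ 99 + 21p/(1−p) ⇒ p ≥ (99−68)/(99−21) = 31/78.

31/78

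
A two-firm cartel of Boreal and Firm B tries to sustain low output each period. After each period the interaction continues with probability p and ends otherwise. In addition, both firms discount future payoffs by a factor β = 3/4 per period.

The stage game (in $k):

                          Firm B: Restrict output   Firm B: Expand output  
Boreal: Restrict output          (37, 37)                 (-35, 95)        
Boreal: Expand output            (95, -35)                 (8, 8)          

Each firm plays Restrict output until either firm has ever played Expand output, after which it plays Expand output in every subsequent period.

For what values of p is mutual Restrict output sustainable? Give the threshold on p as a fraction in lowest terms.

8/9

Expected continuation weight on next period's payoff is β·p = 3/4·p, which plays the role of the discount factor.
Cooperation requires 3/4·p ≥ (95−37)/(95−8) = 2/3, hence p ≥ 8/9.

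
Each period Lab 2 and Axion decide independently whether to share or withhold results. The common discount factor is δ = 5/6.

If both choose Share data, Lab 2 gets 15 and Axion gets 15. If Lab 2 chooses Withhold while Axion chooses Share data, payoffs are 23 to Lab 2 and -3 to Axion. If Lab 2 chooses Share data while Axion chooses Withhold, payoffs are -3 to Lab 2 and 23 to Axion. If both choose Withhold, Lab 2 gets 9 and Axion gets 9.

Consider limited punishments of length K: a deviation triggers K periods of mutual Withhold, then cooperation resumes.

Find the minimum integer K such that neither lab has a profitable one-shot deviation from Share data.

IC: δ(1−δ^K)/(1−δ) ≥ (23−15)/(15−9) = 4/3.
With δ = 5/6: need 1 − δ^K ≥ 4/3·(1−5/6)/(5/6), i.e. δ^K ≤ 0.7333.
Since (5/6)^1 = 0.8333 and (5/6)^2 = 0.6944, the smallest such K is 2.

2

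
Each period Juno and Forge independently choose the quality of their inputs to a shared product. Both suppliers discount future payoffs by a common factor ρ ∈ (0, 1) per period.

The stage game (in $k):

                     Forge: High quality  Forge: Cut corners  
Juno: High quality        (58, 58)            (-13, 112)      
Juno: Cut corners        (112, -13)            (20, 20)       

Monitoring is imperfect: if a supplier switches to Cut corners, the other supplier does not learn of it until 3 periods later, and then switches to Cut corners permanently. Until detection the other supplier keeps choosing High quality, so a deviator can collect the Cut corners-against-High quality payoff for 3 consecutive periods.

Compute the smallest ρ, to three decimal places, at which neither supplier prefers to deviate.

Deviating for the 3 undetected periods gains 112−58 = 54 per period over cooperation, then loses 58−20 = 38 per period forever once punishment starts.
Gain: 54(1 + ρ + … + ρ^2); loss: 38·ρ^3/(1−ρ).
No profitable deviation ⇔ 54(1−ρ^3) ≤ 38·ρ^3, i.e. ρ^3 ≥ 54/(54+38) = 27/46.
Hence ρ ≥ (27/46)^(1/3) ≈ 0.837.

0.837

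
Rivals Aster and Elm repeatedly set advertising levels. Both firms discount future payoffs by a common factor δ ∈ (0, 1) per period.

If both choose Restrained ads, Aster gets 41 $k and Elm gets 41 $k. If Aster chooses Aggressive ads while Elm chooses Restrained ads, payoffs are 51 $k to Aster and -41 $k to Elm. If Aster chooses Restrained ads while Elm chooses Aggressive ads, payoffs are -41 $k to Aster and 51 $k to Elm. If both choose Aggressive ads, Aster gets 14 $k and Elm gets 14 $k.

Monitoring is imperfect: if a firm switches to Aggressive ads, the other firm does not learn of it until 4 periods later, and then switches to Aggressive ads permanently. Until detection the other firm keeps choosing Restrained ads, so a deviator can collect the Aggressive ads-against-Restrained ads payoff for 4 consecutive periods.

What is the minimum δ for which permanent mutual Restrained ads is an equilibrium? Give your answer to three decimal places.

The best deviation is to choose Aggressive ads for all 4 undetected periods, earning 51 each, then 14 forever once detected.
Deviation value: 51(1−δ^4)/(1−δ) + 14δ^4/(1−δ); cooperation value: 41/(1−δ).
IC: 41 ≥ 51(1−δ^4) + 14δ^4 = 51 − 37δ^4.
So δ^4 ≥ 10/37, giving δ ≥ (10/37)^(1/4) ≈ 0.721.

0.721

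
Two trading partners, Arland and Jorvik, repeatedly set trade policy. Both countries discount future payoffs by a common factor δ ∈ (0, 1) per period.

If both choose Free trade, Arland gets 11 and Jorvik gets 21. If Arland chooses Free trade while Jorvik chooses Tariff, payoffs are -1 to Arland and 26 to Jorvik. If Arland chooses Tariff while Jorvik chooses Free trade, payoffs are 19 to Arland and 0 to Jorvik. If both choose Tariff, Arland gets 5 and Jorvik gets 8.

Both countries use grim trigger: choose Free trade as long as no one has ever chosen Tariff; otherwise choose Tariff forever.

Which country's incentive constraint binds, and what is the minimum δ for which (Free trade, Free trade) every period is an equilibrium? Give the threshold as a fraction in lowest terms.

For Arland: deviation gain 19−11 = 8, per-period punishment loss 11−5 = 6. IC gives δ ≥ 8/14 = 4/7.
For Jorvik: gain 5, loss 13 per period, so δ ≥ 5/18.
The tighter constraint is Arland's, so cooperation needs δ ≥ 4/7.

Arland; δ ≥ 4/7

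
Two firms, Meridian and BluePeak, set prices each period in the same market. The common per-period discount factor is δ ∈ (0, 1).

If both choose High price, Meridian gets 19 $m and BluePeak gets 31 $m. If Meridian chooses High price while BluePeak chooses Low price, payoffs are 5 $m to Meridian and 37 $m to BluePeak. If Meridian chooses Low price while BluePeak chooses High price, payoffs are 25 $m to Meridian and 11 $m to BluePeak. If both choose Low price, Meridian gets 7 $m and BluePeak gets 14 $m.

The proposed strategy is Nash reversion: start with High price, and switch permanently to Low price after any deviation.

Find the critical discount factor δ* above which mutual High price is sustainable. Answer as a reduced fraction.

For Meridian: deviation gain 25−19 = 6, per-period punishment loss 19−7 = 12. IC gives δ ≥ 6/18 = 1/3.
For BluePeak: gain 6, loss 17 per period, so δ ≥ 6/23.
The tighter constraint is Meridian's, so cooperation needs δ ≥ 1/3.

1/3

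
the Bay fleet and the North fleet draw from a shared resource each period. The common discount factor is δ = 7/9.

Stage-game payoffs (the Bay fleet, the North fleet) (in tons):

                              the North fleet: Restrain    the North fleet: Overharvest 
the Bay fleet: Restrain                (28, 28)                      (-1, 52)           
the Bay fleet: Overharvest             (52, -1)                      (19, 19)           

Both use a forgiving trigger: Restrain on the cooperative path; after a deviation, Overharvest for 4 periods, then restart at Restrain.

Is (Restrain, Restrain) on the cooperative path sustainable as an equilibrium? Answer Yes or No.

A one-shot deviation gives 52 now, then 19 for 4 periods, then back to 28.
Gain from deviating: (52−28) today; loss: (28−19) in each of the next 4 periods.
No-deviation condition: (28−19)(δ+…+δ^4) ≥ 52−28, i.e. δ+…+δ^4 ≥ 8/3.
At δ = 7/9: δ+…+δ^4 = 2.2192 < 2.6667.
So cooperation is not sustainable.

No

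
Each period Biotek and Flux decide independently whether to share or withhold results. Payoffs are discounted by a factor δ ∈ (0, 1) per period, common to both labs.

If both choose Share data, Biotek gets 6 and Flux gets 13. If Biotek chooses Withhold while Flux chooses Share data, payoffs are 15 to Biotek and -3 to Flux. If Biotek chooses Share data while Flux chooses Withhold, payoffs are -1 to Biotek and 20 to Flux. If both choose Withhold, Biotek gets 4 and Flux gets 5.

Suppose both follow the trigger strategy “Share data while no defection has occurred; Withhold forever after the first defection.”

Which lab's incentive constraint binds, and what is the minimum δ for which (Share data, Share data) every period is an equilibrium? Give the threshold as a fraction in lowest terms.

Biotek's threshold: (15−6)/(15−4) = 9/11.
Flux's threshold: (20−13)/(20−5) = 7/15.
9/11 > 7/15, so Biotek binds and δ* = 9/11.

Biotek; δ ≥ 9/11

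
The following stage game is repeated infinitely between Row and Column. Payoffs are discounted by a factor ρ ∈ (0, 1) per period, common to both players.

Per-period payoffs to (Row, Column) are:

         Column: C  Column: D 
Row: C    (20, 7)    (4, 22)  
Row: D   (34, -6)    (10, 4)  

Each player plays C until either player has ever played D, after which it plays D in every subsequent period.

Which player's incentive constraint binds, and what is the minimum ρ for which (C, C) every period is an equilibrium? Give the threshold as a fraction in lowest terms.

Row's threshold: (34−20)/(34−10) = 7/12.
Column's threshold: (22−7)/(22−4) = 5/6.
7/12 < 5/6, so Column binds and ρ* = 5/6.

Column; ρ ≥ 5/6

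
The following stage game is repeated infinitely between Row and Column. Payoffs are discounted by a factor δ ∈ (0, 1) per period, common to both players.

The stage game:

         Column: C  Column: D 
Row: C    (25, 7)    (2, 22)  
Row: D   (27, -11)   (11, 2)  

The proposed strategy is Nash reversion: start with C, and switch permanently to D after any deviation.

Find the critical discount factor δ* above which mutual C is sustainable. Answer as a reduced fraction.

Row's threshold: (27−25)/(27−11) = 1/8.
Column's threshold: (22−7)/(22−2) = 3/4.
1/8 < 3/4, so Column binds and δ* = 3/4.

3/4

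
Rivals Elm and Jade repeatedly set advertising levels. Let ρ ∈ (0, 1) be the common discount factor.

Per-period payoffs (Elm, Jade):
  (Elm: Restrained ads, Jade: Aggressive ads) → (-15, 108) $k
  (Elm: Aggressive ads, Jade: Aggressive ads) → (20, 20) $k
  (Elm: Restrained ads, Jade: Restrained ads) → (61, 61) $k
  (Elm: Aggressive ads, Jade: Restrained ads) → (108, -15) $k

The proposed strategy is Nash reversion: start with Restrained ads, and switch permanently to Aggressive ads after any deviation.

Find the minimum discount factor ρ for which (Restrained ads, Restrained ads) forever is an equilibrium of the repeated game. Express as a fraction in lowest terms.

47/88

Under grim trigger the critical discount factor is (T−C)/(T−P) with T = 108, C = 61, P = 20.
ρ* = (108−61)/(108−20) = 47/88.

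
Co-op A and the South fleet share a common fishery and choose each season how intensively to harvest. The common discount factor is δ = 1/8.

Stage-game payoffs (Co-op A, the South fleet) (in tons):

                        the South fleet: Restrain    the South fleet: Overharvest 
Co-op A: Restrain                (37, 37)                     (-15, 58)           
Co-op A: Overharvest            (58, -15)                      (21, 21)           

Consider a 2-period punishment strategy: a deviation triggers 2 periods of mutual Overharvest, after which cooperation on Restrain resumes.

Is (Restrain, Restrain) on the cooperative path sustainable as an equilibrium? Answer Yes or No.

IC: δ+…+δ^2 ≥ (58−37)/(37−21) = 21/16.
At δ = 1/8: partial sum = 0.1406 < 1.3125. Cooperation not sustainable.

No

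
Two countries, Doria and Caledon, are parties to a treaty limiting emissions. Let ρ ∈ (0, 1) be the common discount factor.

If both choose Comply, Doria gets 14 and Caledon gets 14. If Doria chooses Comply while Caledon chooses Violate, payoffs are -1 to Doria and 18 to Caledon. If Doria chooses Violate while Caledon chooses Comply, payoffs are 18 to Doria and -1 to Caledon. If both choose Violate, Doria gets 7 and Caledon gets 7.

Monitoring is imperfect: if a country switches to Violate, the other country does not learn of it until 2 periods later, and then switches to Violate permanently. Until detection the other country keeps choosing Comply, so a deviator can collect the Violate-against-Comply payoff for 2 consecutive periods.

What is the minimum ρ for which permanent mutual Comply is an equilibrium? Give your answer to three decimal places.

0.603

Deviating for the 2 undetected periods gains 18−14 = 4 per period over cooperation, then loses 14−7 = 7 per period forever once punishment starts.
Gain: 4(1 + ρ + … + ρ^1); loss: 7·ρ^2/(1−ρ).
No profitable deviation ⇔ 4(1−ρ^2) ≤ 7·ρ^2, i.e. ρ^2 ≥ 4/(4+7) = 4/11.
Hence ρ ≥ (4/11)^(1/2) ≈ 0.603.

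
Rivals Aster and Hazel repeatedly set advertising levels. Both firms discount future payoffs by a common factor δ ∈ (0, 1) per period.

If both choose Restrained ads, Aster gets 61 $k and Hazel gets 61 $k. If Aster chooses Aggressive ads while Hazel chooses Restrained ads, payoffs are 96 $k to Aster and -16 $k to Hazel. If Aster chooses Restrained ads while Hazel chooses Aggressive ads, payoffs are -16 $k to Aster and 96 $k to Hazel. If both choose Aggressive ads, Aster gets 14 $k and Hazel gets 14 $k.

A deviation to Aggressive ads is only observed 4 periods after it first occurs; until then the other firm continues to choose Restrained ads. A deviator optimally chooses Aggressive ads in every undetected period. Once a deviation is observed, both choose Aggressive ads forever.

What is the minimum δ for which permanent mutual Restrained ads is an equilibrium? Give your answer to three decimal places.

A deviator earns 96 for 4 periods, then 14 forever; cooperating earns 61 forever. Multiplying the IC by (1−δ):
61 ≥ 96(1−δ^4) + 14δ^4, so 82·δ^4 ≥ 35 and δ^4 ≥ 35/82.
δ ≥ (35/82)^(1/4) ≈ 0.808.

0.808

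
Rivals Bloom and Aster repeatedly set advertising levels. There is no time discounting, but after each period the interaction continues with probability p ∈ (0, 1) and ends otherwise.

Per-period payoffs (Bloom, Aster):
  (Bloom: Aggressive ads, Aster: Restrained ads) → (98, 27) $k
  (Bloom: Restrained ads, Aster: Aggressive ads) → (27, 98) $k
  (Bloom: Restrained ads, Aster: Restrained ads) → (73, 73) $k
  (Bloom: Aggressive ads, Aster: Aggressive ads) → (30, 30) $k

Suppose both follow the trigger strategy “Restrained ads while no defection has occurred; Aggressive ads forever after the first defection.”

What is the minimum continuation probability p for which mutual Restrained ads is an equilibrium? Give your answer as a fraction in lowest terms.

With no time discounting, the continuation probability p plays the role of the discount factor.
Grim-trigger IC: 73/(1−p) ≥ 98 + 30p/(1−p) ⇒ p ≥ (98−73)/(98−30) = 25/68.

25/68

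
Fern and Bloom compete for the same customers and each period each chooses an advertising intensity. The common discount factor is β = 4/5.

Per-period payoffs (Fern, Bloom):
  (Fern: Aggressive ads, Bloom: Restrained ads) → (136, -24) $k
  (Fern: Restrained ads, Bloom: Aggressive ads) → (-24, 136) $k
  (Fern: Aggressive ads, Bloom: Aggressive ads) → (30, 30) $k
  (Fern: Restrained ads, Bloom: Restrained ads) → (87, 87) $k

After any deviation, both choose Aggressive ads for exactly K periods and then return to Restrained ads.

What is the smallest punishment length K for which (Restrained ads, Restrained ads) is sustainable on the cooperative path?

2

IC: β(1−β^K)/(1−β) ≥ (136−87)/(87−30) = 49/57.
With β = 4/5: need 1 − β^K ≥ 49/57·(1−4/5)/(4/5), i.e. β^K ≤ 0.7851.
Since (4/5)^1 = 0.8000 and (4/5)^2 = 0.6400, the smallest such K is 2.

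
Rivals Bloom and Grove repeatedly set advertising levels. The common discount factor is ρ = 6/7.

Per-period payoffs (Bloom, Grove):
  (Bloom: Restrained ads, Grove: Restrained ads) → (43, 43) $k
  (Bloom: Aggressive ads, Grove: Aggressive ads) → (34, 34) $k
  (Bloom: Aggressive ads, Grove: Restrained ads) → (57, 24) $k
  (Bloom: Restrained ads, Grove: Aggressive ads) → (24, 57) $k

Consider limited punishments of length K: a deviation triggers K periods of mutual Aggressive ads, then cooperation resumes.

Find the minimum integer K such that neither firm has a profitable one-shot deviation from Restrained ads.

2

No profitable deviation requires (43−34)(ρ+…+ρ^K) ≥ 57−43, i.e. ρ+…+ρ^K ≥ 14/9 ≈ 1.5556.
With ρ = 6/7, the partial sums are K=1: 0.8571, K=2: 1.5918.
K = 2 is the first length at which the sum reaches 1.5556.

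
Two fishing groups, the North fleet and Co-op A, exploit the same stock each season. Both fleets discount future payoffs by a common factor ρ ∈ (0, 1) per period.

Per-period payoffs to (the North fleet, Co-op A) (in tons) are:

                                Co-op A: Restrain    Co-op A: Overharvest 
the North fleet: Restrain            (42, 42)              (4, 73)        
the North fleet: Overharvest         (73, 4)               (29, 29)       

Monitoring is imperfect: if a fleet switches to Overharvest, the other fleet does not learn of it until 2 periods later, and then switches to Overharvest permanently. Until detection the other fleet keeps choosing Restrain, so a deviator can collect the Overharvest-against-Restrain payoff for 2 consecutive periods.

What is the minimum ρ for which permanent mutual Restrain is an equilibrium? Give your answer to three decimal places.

Deviating for the 2 undetected periods gains 73−42 = 31 per period over cooperation, then loses 42−29 = 13 per period forever once punishment starts.
Gain: 31(1 + ρ + … + ρ^1); loss: 13·ρ^2/(1−ρ).
No profitable deviation ⇔ 31(1−ρ^2) ≤ 13·ρ^2, i.e. ρ^2 ≥ 31/(31+13) = 31/44.
Hence ρ ≥ (31/44)^(1/2) ≈ 0.839.

0.839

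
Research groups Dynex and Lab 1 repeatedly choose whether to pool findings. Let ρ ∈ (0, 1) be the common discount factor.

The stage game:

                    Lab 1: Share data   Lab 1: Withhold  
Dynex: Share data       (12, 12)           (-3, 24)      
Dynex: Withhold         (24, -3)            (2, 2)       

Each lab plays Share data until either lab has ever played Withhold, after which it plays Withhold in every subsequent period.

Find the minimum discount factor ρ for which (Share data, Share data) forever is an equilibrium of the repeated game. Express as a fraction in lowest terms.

6/11

One-period gain from deviating is 24 − 12 = 12. The loss is 12 − 2 = 10 in every subsequent period, with present value 10·ρ/(1−ρ).
Deviation is unprofitable when 10·ρ/(1−ρ) ≥ 12, i.e. ρ/(1−ρ) ≥ 6/5.
Equivalently ρ ≥ 12/(12+10) = 6/11.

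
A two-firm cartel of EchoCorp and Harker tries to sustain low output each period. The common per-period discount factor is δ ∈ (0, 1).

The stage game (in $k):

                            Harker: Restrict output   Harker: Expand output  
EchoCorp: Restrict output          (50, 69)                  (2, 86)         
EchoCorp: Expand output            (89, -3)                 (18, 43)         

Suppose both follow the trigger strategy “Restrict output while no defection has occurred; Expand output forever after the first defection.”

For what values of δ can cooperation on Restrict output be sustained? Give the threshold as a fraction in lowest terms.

39/71

EchoCorp: cooperation gives 50 each period; deviation gives 89 once then 18 forever.
  50/(1−δ) ≥ 89 + 18δ/(1−δ) ⇒ δ ≥ 39/71.
Harker: cooperation gives 69 each period; deviation gives 86 once then 43 forever.
  δ ≥ 17/43.
Both must hold, so the binding constraint is EchoCorp's: δ ≥ 39/71.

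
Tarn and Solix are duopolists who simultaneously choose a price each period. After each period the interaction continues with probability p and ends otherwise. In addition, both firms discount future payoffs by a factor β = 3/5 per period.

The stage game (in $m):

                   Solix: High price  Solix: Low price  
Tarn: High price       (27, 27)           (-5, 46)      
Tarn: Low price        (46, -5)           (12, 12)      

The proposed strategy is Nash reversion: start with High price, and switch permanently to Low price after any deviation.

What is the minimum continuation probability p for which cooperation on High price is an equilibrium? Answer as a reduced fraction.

95/102

Expected continuation weight on next period's payoff is β·p = 3/5·p, which plays the role of the discount factor.
Cooperation requires 3/5·p ≥ (46−27)/(46−12) = 19/34, hence p ≥ 95/102.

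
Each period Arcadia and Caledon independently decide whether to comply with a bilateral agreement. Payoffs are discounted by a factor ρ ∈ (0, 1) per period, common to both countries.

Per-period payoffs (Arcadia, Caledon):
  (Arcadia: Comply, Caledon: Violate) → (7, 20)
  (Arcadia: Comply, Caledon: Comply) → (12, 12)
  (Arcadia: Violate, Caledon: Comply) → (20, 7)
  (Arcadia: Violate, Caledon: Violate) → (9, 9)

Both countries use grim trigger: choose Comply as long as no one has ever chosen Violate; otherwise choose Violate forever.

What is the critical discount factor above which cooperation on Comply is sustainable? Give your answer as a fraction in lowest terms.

One-period gain from deviating is 20 − 12 = 8. The loss is 12 − 9 = 3 in every subsequent period, with present value 3·ρ/(1−ρ).
Deviation is unprofitable when 3·ρ/(1−ρ) ≥ 8, i.e. ρ/(1−ρ) ≥ 8/3.
Equivalently ρ ≥ 8/(8+3) = 8/11.

8/11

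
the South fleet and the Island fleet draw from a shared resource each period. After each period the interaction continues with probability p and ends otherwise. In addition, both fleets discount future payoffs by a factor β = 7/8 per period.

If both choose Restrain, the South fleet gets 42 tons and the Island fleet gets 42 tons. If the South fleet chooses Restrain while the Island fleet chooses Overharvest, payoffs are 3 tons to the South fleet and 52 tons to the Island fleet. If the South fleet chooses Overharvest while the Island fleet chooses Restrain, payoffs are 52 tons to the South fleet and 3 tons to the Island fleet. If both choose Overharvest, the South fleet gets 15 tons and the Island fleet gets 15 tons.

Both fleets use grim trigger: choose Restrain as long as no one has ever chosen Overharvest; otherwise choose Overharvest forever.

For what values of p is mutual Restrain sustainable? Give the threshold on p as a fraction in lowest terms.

With continuation probability p and discount β, the effective per-period discount factor is βp.
Grim-trigger IC: βp ≥ (52−42)/(52−15) = 10/37.
So p ≥ (10/37)/(7/8) = 80/259.

80/259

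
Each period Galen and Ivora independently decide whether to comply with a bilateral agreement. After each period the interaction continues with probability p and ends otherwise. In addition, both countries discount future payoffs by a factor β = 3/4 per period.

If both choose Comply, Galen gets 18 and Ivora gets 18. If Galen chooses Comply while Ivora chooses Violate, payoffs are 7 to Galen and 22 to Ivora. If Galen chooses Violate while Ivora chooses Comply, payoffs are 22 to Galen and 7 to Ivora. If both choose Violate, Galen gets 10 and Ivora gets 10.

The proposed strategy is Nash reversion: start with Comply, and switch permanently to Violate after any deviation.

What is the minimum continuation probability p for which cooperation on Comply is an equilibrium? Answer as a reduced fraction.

4/9

Expected continuation weight on next period's payoff is β·p = 3/4·p, which plays the role of the discount factor.
Cooperation requires 3/4·p ≥ (22−18)/(22−10) = 1/3, hence p ≥ 4/9.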